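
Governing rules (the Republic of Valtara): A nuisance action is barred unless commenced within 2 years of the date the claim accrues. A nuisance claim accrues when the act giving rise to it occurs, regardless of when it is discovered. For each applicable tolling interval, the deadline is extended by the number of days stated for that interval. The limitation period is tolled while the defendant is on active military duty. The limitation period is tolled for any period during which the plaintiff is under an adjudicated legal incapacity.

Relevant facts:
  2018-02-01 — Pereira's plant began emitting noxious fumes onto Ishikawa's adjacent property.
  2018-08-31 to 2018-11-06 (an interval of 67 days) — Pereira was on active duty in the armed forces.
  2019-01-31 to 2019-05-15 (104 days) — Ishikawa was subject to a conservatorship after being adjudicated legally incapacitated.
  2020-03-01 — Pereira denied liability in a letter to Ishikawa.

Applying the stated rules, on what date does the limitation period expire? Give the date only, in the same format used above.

The limitation period began to run on 2018-02-01.
Adding the 2 years base period to 2018-02-01 gives a deadline of 2020-02-01, before any tolling.
The defendant's active military service from 2018-08-31 to 2018-11-06 tolled the period for 67 days, extending the deadline to 2020-04-08.
The plaintiff's legal incapacity from 2019-01-31 to 2019-05-15 tolled the period for 104 days, extending the deadline to 2020-07-21.
The other events in the timeline have no effect on the limitation period under the stated rules.

2020-07-21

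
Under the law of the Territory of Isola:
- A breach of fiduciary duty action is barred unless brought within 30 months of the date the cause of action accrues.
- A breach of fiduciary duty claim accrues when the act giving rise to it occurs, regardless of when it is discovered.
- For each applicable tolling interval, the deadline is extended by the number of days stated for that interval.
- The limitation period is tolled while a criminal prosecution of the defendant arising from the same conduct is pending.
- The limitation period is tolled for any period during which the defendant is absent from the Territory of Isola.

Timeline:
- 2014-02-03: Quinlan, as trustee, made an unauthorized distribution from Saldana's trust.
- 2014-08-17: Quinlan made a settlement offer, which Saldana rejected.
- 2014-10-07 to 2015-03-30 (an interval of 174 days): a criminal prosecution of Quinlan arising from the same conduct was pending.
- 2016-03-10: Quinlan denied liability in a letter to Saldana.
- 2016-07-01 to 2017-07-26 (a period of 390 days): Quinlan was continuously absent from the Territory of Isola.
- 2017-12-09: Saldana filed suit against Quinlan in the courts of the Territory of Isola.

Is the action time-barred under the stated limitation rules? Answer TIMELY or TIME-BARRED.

TIMELY

The cause of action accrued on 2014-02-03, the date of the act.
30 months from 2014-02-03 is 2016-08-03.
Because the pending criminal prosecution ran from 2014-10-07 to 2015-03-30, the deadline is extended by 174 days to 2017-01-24.
Because the defendant's absence from the jurisdiction ran from 2016-07-01 to 2017-07-26, the deadline is extended by 390 days to 2018-02-18.
The other events in the timeline have no effect on the limitation period under the stated rules.
Saldana filed on 2017-12-09, before the 2018-02-18 deadline, so the action is timely.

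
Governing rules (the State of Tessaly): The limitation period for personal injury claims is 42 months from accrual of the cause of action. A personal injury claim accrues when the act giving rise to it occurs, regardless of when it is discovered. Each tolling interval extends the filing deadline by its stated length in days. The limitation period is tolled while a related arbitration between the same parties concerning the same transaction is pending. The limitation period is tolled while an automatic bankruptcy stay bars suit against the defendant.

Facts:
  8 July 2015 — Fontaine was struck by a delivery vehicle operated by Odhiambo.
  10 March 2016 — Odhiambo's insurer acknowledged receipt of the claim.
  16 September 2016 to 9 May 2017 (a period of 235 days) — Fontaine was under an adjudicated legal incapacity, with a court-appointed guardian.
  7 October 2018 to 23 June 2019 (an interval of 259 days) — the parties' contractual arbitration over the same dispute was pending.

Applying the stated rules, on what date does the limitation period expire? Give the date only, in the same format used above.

24 September 2019

The claim accrued on 8 July 2015, when the wrongful act occurred.
42 months from 8 July 2015 is 8 January 2019.
The pending related arbitration from 7 October 2018 to 23 June 2019 tolled the period for 259 days, extending the deadline to 24 September 2019.
The plaintiff's legal incapacity from 16 September 2016 to 9 May 2017 does not toll the period, because no stated rule makes the plaintiff's incapacity a tolling event.
The other events in the timeline have no effect on the limitation period under the stated rules.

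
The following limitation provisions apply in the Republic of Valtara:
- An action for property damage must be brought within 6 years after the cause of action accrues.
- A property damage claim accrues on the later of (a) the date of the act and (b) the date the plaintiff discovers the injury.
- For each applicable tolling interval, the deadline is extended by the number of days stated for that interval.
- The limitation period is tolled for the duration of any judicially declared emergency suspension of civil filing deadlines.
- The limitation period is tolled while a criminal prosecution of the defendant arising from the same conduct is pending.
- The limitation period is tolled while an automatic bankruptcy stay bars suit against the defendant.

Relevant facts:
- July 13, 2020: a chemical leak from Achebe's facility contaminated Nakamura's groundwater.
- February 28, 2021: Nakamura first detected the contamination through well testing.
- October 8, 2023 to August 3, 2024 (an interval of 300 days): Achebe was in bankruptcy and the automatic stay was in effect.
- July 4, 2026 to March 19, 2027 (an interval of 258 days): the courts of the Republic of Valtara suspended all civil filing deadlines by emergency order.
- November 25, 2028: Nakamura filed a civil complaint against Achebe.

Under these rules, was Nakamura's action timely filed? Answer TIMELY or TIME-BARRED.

TIME-BARRED

Because discovery on February 28, 2021 post-dates the July 13, 2020 act, accrual under the later-of rule falls on February 28, 2021.
6 years from February 28, 2021 is February 28, 2027.
The automatic bankruptcy stay from October 8, 2023 to August 3, 2024 tolled the period for 300 days, extending the deadline to December 25, 2027.
The emergency suspension of filing deadlines from July 4, 2026 to March 19, 2027 tolled the period for 258 days, extending the deadline to September 8, 2028.
Nakamura filed on November 25, 2028, after the September 8, 2028 deadline, so the action is time-barred.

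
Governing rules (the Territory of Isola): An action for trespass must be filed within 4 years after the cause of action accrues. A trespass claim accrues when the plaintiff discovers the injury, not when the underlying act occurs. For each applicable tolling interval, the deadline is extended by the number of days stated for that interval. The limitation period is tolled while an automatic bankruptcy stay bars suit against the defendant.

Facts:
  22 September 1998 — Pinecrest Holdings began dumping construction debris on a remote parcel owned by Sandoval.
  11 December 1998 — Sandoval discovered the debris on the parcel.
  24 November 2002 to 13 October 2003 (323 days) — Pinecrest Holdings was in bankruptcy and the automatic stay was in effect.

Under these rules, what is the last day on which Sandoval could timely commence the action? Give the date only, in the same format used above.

Under the discovery rule, the claim accrued on 11 December 1998, when Sandoval discovered the injury — not on the 22 September 1998 date of the underlying act.
The untolled deadline — 4 years after 11 December 1998 — is 11 December 2002.
The period was tolled for 323 days by the automatic bankruptcy stay (24 November 2002 to 13 October 2003), pushing the deadline to 30 October 2003.

30 October 2003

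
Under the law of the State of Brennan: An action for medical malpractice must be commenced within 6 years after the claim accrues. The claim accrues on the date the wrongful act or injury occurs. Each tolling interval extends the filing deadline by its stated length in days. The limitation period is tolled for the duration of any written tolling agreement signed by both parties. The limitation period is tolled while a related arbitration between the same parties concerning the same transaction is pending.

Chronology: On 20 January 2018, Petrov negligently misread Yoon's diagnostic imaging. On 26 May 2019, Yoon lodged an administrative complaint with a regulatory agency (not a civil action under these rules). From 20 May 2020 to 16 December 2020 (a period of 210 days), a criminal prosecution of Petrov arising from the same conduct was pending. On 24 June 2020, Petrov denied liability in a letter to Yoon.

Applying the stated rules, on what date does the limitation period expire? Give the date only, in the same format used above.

The limitation period began to run on 20 January 2018.
6 years from 20 January 2018 is 20 January 2024.
No stated provision tolls the period for a criminal prosecution, so the interval from 20 May 2020 to 16 December 2020 has no effect on the deadline.
The other events in the timeline have no effect on the limitation period under the stated rules.

20 January 2024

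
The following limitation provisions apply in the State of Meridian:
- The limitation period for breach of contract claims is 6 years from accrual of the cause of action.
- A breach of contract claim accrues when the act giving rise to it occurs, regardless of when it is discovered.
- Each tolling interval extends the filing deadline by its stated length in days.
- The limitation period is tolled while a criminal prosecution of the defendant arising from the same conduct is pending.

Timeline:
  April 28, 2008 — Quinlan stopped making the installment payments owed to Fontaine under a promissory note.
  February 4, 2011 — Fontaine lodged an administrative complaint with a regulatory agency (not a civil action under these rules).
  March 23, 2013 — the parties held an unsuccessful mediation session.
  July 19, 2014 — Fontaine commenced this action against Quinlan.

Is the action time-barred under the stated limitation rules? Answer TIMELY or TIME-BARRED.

The limitation period began to run on April 28, 2008.
6 years from April 28, 2008 is April 28, 2014.
None of the other events listed affects the running of the period under the stated rules.
The July 19, 2014 filing falls after the April 28, 2014 deadline; the claim is time-barred.

TIME-BARRED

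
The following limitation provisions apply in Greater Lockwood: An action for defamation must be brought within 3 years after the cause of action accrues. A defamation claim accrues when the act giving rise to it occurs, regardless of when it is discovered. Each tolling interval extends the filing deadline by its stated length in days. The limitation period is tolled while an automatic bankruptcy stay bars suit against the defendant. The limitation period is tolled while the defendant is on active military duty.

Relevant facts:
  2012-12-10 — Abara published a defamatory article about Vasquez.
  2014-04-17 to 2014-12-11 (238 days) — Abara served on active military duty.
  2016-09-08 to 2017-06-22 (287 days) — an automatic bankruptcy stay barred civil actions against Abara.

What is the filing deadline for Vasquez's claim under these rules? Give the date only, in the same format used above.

2016-08-04

The limitation period began to run on 2012-12-10.
3 years from 2012-12-10 is 2015-12-10.
Because the defendant's active military service ran from 2014-04-17 to 2014-12-11, the deadline is extended by 238 days to 2016-08-04.
By the time the automatic bankruptcy stay began on 2016-09-08, the limitation period had already expired on 2016-08-04; that interval cannot revive it.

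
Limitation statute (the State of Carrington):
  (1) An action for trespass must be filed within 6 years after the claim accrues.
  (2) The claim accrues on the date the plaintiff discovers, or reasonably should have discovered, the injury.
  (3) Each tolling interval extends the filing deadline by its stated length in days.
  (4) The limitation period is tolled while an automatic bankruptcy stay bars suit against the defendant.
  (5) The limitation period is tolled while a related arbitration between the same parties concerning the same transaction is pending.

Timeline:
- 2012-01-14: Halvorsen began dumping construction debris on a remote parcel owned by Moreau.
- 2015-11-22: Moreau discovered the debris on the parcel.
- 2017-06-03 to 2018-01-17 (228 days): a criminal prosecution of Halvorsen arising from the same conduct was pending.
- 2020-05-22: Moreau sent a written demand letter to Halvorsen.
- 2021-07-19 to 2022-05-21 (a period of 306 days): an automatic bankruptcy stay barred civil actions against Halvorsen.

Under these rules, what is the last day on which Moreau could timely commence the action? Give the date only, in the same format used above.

Under the discovery rule, the claim accrued on 2015-11-22, when Moreau discovered the injury — not on the 2012-01-14 date of the underlying act.
Adding the 6 years base period to 2015-11-22 gives a deadline of 2021-11-22, before any tolling.
The period was tolled for 306 days by the automatic bankruptcy stay (2021-07-19 to 2022-05-21), pushing the deadline to 2022-09-24.
No stated provision tolls the period for a criminal prosecution, so the interval from 2017-06-03 to 2018-01-17 has no effect on the deadline.
Nothing else in the chronology tolls or restarts the period.

2022-09-24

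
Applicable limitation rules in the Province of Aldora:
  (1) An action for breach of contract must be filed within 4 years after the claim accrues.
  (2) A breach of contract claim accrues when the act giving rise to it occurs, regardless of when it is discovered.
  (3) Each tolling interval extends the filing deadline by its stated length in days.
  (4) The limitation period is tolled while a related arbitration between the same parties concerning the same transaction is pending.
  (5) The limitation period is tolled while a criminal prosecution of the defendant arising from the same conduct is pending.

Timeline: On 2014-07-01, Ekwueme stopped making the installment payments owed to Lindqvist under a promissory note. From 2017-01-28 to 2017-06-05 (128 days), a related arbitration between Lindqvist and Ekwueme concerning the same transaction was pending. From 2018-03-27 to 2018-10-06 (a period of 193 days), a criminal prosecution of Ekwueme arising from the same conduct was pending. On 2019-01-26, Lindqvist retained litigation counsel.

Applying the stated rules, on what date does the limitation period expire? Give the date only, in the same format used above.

2019-05-18

The claim accrued on 2014-07-01, the date of the act.
Adding the 4 years base period to 2014-07-01 gives a deadline of 2018-07-01, before any tolling.
The period was tolled for 128 days by the pending related arbitration (2017-01-28 to 2017-06-05), pushing the deadline to 2018-11-06.
The period was tolled for 193 days by the pending criminal prosecution (2018-03-27 to 2018-10-06), pushing the deadline to 2019-05-18.
The other events in the timeline have no effect on the limitation period under the stated rules.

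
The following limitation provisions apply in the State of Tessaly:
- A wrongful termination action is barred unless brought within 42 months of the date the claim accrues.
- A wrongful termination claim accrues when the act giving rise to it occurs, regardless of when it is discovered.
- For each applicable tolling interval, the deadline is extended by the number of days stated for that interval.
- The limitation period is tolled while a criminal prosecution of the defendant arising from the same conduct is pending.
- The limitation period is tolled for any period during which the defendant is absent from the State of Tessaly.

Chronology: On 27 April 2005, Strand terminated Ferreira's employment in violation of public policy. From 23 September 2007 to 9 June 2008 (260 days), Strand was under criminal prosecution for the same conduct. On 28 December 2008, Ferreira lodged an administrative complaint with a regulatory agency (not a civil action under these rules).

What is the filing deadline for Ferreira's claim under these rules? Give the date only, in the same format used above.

The claim accrued on 27 April 2005, when the wrongful act occurred.
42 months from 27 April 2005 is 27 October 2008.
The period was tolled for 260 days by the pending criminal prosecution (23 September 2007 to 9 June 2008), pushing the deadline to 14 July 2009.
None of the other events listed affects the running of the period under the stated rules.

14 July 2009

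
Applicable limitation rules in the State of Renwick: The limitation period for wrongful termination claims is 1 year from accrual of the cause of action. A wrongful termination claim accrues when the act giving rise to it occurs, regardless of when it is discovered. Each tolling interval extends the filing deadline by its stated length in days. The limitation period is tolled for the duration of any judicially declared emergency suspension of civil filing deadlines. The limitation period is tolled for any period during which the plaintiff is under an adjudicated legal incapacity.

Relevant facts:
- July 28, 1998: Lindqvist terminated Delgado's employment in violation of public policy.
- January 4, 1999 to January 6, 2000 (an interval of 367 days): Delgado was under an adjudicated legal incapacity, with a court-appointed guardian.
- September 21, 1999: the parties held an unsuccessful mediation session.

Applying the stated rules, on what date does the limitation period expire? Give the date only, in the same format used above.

The cause of action accrued on July 28, 1998, the date of the act.
The untolled deadline — 1 year after July 28, 1998 — is July 28, 1999.
The plaintiff's legal incapacity from January 4, 1999 to January 6, 2000 tolled the period for 367 days, extending the deadline to July 29, 2000.
Nothing else in the chronology tolls or restarts the period.

July 29, 2000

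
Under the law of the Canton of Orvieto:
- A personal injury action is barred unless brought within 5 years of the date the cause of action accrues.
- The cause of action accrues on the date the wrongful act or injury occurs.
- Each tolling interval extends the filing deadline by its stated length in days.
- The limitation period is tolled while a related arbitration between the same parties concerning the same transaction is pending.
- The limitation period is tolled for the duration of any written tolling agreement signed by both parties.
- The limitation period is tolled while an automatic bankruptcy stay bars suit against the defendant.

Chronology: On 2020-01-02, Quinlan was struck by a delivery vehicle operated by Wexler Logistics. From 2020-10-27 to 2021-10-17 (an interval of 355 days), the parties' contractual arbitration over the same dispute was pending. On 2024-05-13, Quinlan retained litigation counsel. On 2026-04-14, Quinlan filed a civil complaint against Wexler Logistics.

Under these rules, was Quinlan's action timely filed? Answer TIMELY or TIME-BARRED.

TIME-BARRED

The cause of action accrued on 2020-01-02, the date of the act.
The untolled deadline — 5 years after 2020-01-02 — is 2025-01-02.
Because the pending related arbitration ran from 2020-10-27 to 2021-10-17, the deadline is extended by 355 days to 2025-12-23.
The other events in the timeline have no effect on the limitation period under the stated rules.
Quinlan filed on 2026-04-14, after the 2025-12-23 deadline, so the action is time-barred.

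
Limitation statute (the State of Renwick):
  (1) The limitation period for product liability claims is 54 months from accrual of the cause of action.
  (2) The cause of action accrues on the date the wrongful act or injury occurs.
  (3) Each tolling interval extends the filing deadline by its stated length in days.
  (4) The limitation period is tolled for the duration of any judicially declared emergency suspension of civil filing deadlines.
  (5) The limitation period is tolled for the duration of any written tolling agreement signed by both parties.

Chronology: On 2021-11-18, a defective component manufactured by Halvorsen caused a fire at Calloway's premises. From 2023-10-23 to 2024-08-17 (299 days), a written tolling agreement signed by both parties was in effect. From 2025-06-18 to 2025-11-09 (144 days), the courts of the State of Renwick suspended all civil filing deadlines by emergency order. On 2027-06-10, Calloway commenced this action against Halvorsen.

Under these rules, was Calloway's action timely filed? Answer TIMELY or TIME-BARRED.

The limitation period began to run on 2021-11-18.
The untolled deadline — 54 months after 2021-11-18 — is 2026-05-18.
The written tolling agreement from 2023-10-23 to 2024-08-17 tolled the period for 299 days, extending the deadline to 2027-03-13.
Because the emergency suspension of filing deadlines ran from 2025-06-18 to 2025-11-09, the deadline is extended by 144 days to 2027-08-04.
The 2027-06-10 filing precedes the 2027-08-04 deadline; the claim is timely.

TIMELY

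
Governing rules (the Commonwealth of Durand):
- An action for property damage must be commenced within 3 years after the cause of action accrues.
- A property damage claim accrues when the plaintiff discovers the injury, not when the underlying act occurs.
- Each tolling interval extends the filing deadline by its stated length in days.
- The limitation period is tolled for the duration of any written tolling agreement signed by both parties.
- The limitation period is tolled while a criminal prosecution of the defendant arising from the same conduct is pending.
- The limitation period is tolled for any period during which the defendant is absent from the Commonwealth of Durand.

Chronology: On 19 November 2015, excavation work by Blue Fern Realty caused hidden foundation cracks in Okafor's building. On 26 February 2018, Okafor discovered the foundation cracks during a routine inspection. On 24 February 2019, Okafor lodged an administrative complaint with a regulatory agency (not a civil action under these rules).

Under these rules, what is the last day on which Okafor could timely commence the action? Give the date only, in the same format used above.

26 February 2021

Under the discovery rule, the claim accrued on 26 February 2018, when Okafor discovered the injury — not on the 19 November 2015 date of the underlying act.
The untolled deadline — 3 years after 26 February 2018 — is 26 February 2021.
The other events in the timeline have no effect on the limitation period under the stated rules.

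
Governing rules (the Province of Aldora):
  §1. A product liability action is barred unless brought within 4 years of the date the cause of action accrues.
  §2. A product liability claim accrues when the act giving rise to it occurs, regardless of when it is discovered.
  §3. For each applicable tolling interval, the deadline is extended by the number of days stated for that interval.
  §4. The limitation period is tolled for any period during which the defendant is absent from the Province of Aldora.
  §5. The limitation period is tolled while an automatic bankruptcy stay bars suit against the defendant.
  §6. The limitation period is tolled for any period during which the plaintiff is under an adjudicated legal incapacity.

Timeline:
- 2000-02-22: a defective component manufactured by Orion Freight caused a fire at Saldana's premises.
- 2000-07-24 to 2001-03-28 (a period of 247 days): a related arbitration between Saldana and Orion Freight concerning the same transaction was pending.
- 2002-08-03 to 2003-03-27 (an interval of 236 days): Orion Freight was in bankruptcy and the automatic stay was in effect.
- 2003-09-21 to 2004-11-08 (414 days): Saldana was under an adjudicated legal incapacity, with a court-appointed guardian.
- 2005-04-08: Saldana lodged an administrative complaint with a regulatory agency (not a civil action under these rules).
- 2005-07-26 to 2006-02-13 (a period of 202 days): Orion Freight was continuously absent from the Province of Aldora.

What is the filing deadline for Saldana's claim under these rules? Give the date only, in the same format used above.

The limitation period began to run on 2000-02-22.
Adding the 4 years base period to 2000-02-22 gives a deadline of 2004-02-22, before any tolling.
The period was tolled for 236 days by the automatic bankruptcy stay (2002-08-03 to 2003-03-27), pushing the deadline to 2004-10-15.
The period was tolled for 414 days by the plaintiff's legal incapacity (2003-09-21 to 2004-11-08), pushing the deadline to 2005-12-03.
The period was tolled for 202 days by the defendant's absence from the jurisdiction (2005-07-26 to 2006-02-13), pushing the deadline to 2006-06-23.
Although a pending arbitration ran from 2000-07-24 to 2001-03-28, the stated rules do not make that a tolling event, so it is disregarded.
The other events in the timeline have no effect on the limitation period under the stated rules.

2006-06-23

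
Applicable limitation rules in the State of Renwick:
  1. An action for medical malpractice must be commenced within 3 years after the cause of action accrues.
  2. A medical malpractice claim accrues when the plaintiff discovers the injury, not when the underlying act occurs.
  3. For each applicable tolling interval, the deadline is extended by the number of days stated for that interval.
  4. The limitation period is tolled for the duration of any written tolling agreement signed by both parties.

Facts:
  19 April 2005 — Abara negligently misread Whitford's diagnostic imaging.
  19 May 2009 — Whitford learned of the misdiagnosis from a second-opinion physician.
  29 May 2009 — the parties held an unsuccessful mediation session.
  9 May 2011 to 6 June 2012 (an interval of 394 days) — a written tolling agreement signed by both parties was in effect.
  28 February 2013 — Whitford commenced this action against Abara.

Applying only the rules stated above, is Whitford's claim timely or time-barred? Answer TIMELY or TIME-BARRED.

The claim did not accrue until Whitford discovered the injury on 19 May 2009; the 19 April 2005 act date does not start the clock under the stated rule.
3 years from 19 May 2009 is 19 May 2012.
Because the written tolling agreement ran from 9 May 2011 to 6 June 2012, the deadline is extended by 394 days to 17 June 2013.
Nothing else in the chronology tolls or restarts the period.
Whitford filed on 28 February 2013, before the 17 June 2013 deadline, so the action is timely.

TIMELY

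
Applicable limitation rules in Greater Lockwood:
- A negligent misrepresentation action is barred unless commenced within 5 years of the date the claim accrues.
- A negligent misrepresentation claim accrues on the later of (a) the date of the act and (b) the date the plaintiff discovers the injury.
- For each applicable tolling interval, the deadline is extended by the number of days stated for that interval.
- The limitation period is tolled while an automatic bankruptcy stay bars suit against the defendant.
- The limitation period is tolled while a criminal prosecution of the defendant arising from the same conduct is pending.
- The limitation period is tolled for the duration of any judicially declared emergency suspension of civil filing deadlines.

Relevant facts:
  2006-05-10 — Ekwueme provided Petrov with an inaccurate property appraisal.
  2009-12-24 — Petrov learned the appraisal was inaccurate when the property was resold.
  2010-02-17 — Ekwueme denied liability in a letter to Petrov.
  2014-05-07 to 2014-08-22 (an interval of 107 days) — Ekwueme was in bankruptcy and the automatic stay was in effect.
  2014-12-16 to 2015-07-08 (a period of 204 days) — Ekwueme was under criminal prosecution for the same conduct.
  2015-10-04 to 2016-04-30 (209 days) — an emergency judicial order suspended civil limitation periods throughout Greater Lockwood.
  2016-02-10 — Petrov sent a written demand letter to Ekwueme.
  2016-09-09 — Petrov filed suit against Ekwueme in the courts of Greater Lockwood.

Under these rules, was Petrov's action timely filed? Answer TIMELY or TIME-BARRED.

TIME-BARRED

Because discovery on 2009-12-24 post-dates the 2006-05-10 act, accrual under the later-of rule falls on 2009-12-24.
Adding the 5 years base period to 2009-12-24 gives a deadline of 2014-12-24, before any tolling.
Because the automatic bankruptcy stay ran from 2014-05-07 to 2014-08-22, the deadline is extended by 107 days to 2015-04-10.
Because the pending criminal prosecution ran from 2014-12-16 to 2015-07-08, the deadline is extended by 204 days to 2015-10-31.
Because the emergency suspension of filing deadlines ran from 2015-10-04 to 2016-04-30, the deadline is extended by 209 days to 2016-05-27.
The other events in the timeline have no effect on the limitation period under the stated rules.
Filing on 2016-09-09 missed the 2016-05-27 deadline — the action is time-barred.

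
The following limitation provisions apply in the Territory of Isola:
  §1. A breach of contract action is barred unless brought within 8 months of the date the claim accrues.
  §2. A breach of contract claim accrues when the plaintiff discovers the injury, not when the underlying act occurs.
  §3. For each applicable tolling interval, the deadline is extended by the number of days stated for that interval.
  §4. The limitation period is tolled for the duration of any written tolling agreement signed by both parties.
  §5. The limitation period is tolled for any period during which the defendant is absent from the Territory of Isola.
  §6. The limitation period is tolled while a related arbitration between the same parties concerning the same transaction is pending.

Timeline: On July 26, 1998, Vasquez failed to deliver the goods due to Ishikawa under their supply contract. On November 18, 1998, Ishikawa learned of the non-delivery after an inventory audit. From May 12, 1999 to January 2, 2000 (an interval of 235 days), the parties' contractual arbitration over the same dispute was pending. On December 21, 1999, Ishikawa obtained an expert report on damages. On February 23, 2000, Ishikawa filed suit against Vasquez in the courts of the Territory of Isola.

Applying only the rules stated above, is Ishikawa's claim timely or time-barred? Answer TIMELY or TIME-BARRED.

Accrual is tied to discovery, so the period began on November 18, 1998 rather than on July 26, 1998 when the act occurred.
8 months from November 18, 1998 is July 18, 1999.
The period was tolled for 235 days by the pending related arbitration (May 12, 1999 to January 2, 2000), pushing the deadline to March 9, 2000.
The other events in the timeline have no effect on the limitation period under the stated rules.
Ishikawa filed on February 23, 2000, before the March 9, 2000 deadline, so the action is timely.

TIMELY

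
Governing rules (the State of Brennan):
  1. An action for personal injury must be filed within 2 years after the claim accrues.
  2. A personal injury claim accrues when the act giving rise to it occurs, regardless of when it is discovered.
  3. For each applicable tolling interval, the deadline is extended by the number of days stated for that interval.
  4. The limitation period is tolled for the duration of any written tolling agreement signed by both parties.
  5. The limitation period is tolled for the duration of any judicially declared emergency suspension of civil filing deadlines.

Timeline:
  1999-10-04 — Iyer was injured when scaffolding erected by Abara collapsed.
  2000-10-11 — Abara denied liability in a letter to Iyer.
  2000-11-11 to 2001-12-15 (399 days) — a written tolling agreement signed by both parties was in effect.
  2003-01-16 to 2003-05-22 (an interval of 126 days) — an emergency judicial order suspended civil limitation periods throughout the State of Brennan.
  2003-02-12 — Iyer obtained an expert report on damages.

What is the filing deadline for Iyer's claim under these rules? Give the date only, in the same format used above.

2002-11-07

The claim accrued on 1999-10-04, the date of the act.
Adding the 2 years base period to 1999-10-04 gives a deadline of 2001-10-04, before any tolling.
Because the written tolling agreement ran from 2000-11-11 to 2001-12-15, the deadline is extended by 399 days to 2002-11-07.
The emergency suspension of filing deadlines starting 2003-01-16 came too late — the period had run on 2002-11-07 — and so does not extend the deadline.
Nothing else in the chronology tolls or restarts the period.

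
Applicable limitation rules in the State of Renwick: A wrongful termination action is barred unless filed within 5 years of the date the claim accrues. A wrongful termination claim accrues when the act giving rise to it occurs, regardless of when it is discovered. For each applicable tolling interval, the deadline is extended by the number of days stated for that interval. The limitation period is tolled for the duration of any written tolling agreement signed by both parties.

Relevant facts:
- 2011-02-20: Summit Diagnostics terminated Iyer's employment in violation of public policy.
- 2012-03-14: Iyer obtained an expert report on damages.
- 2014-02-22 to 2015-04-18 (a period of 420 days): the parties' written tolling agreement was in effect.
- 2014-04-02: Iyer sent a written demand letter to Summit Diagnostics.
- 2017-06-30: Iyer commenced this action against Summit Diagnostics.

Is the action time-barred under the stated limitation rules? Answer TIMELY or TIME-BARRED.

TIME-BARRED

The claim accrued on 2011-02-20, the date of the act.
The untolled deadline — 5 years after 2011-02-20 — is 2016-02-20.
The period was tolled for 420 days by the written tolling agreement (2014-02-22 to 2015-04-18), pushing the deadline to 2017-04-15.
Nothing else in the chronology tolls or restarts the period.
Iyer filed on 2017-06-30, after the 2017-04-15 deadline, so the action is time-barred.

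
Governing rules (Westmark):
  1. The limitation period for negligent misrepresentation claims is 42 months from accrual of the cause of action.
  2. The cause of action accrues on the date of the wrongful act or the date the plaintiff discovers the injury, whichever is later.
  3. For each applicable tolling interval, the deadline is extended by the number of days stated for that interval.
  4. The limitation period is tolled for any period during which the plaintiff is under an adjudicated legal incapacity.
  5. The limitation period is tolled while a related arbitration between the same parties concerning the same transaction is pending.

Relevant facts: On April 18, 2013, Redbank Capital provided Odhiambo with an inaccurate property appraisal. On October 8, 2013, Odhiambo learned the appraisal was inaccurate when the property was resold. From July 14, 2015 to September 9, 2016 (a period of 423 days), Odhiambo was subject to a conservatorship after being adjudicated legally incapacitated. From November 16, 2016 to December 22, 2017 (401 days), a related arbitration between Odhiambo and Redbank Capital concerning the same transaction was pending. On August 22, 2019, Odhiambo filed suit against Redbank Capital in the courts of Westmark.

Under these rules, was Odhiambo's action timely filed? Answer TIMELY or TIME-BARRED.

TIME-BARRED

Taking the later of the act (April 18, 2013) and discovery (October 8, 2013), the claim accrued on October 8, 2013.
42 months from October 8, 2013 is April 8, 2017.
The plaintiff's legal incapacity from July 14, 2015 to September 9, 2016 tolled the period for 423 days, extending the deadline to June 5, 2018.
The period was tolled for 401 days by the pending related arbitration (November 16, 2016 to December 22, 2017), pushing the deadline to July 11, 2019.
Filing on August 22, 2019 missed the July 11, 2019 deadline — the action is time-barred.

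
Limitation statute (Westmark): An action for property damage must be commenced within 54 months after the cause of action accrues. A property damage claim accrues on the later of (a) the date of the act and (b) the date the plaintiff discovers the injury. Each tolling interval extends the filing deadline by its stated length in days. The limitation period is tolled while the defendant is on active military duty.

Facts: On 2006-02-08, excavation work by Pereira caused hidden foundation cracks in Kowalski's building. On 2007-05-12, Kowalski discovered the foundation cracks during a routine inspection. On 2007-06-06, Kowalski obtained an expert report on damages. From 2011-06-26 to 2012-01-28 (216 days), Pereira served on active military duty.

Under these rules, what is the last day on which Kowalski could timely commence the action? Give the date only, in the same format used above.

2012-06-15

The claim accrued on 2007-05-12 — the later of the 2006-02-08 act and the 2007-05-12 discovery.
54 months from 2007-05-12 is 2011-11-12.
The defendant's active military service from 2011-06-26 to 2012-01-28 tolled the period for 216 days, extending the deadline to 2012-06-15.
Nothing else in the chronology tolls or restarts the period.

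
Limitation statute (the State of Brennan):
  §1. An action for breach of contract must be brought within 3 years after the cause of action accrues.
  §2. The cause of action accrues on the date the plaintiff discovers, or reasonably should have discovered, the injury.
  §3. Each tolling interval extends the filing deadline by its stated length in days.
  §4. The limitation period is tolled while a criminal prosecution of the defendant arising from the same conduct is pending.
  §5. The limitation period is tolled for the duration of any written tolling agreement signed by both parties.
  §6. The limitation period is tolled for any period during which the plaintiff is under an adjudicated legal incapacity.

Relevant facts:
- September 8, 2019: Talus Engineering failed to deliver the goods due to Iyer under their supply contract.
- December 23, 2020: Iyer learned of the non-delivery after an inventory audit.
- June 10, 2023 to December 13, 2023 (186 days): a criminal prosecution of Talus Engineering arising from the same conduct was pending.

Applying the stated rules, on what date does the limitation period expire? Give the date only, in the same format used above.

June 26, 2024

Under the discovery rule, the claim accrued on December 23, 2020, when Iyer discovered the injury — not on the September 8, 2019 date of the underlying act.
Adding the 3 years base period to December 23, 2020 gives a deadline of December 23, 2023, before any tolling.
The pending criminal prosecution from June 10, 2023 to December 13, 2023 tolled the period for 186 days, extending the deadline to June 26, 2024.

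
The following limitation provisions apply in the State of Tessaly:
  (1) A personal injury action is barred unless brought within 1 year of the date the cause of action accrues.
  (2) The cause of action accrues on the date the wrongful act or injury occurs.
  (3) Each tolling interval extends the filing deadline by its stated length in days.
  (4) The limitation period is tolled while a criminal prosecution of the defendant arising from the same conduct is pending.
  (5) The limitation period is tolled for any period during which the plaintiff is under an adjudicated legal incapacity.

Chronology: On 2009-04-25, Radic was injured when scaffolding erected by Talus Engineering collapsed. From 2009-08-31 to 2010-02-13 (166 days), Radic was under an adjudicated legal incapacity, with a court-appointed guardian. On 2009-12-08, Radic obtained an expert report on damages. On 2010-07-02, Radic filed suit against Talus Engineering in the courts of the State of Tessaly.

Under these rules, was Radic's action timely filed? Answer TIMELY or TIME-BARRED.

TIMELY

The limitation period began to run on 2009-04-25.
1 year from 2009-04-25 is 2010-04-25.
The period was tolled for 166 days by the plaintiff's legal incapacity (2009-08-31 to 2010-02-13), pushing the deadline to 2010-10-08.
The other events in the timeline have no effect on the limitation period under the stated rules.
The 2010-07-02 filing precedes the 2010-10-08 deadline; the claim is timely.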